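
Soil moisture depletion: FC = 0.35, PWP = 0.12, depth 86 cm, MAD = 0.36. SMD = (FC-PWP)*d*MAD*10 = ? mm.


SMD = (FC - PWP) * d * MAD * 10
SMD = (0.35 - 0.12) * 86 * 0.36 * 10
SMD = 0.2300 * 86 * 0.36 * 10

71.2080 mm


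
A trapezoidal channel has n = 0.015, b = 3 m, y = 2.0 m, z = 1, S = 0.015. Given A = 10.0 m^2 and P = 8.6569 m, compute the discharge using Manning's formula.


R = A/P = 10.0/8.6569 = 1.155148
Q = (1/0.015) * 10.0 * 1.155148^(2/3) * 0.015^0.5

89.8903 m^3/s


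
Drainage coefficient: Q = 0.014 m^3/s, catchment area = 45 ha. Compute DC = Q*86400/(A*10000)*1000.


DC = Q * 86400 / (A * 10000) * 1000
DC = 0.014 * 86400 / (45 * 10000) * 1000
DC = 1209600.0000 / 450000

2.6880 mm/day


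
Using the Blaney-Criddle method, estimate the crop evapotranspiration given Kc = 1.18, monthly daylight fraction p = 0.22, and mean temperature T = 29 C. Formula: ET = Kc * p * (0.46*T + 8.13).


ET = Kc * p * (0.46*T + 8.13)
ET = 1.18 * 0.22 * (0.46*29 + 8.13)
ET = 1.18 * 0.22 * 21.4700

5.5736 mm/day


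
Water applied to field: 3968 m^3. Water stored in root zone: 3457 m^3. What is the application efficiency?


Ea = V_root / V_field * 100 = 3457 / 3968 * 100 = 87.1220%

87.1220 %


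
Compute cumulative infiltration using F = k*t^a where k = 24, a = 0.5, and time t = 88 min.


F = k * t^a = 24 * 88^0.5
F = 24 * 9.380832

225.1400 mm


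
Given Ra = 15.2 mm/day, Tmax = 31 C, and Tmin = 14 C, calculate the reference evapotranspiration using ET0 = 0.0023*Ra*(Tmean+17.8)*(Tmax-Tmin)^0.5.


Tmean = (Tmax + Tmin)/2 = (31 + 14)/2 = 22.5
ET0 = 0.0023 * 15.2 * (22.5 + 17.8) * sqrt(31 - 14)
ET0 = 0.0023 * 15.2 * 40.3 * 4.123106

5.8090 mm/day


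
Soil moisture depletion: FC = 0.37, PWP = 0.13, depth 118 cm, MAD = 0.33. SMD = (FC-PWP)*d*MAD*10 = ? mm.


SMD = (FC - PWP) * d * MAD * 10
SMD = (0.37 - 0.13) * 118 * 0.33 * 10
SMD = 0.2400 * 118 * 0.33 * 10

93.4560 mm


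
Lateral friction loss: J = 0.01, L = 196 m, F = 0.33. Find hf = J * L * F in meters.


hf = J * L * F = 0.01 * 196 * 0.33 = 0.6468 m

0.6468 m


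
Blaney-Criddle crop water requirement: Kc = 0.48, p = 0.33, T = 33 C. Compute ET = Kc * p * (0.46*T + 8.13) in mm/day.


ET = Kc * p * (0.46*T + 8.13)
ET = 0.48 * 0.33 * (0.46*33 + 8.13)
ET = 0.48 * 0.33 * 23.3100

3.6923 mm/day


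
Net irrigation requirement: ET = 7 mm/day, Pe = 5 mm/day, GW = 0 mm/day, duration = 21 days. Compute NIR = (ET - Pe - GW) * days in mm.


Daily deficit = ET - Pe - GW = 7 - 5 - 0 = 2 mm/day
NIR = 2 * 21 = 42 mm

42.0000 mm


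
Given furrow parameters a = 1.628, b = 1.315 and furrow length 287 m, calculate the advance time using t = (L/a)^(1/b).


t = (L/a)^(1/b)
t = (287/1.628)^(1/1.315)
t = 176.289926^(1/1.315)

51.0691 min


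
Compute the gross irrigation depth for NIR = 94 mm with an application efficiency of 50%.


Ea = 50% = 0.5
GID = NIR / Ea = 94 / 0.5 = 188.0000 mm

188.0000 mm


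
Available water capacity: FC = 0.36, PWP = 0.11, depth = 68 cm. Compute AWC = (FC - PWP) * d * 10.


AWC = (FC - PWP) * d * 10
AWC = (0.36 - 0.11) * 68 * 10
AWC = 0.2500 * 68 * 10

170.0000 mm


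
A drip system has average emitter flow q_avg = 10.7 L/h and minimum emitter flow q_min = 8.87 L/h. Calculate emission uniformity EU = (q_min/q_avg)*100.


EU = (q_min/q_avg)*100 = (8.87/10.7)*100 = 82.8972%

82.8972 %


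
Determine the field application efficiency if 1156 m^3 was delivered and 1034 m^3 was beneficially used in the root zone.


Ea = V_root / V_field * 100 = 1034 / 1156 * 100 = 89.4464%

89.4464 %


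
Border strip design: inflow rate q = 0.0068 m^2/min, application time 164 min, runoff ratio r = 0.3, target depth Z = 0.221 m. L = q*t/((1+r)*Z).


L = q*t/((1+r)*Z)
L = 0.0068*164/((1+0.3)*0.221)
L = 1.1152/0.2873

3.8817 m


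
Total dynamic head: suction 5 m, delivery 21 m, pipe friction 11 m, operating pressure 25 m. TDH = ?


TDH = Hs + Hd + hf + Hp = 5 + 21 + 11 + 25 = 62

62 m


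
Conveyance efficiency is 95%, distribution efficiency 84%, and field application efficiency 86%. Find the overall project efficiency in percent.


Ec = 0.95, Eb = 0.84, Ea = 0.86
E = 0.95 * 0.84 * 0.86 * 100 = 68.6280%

68.6280 %


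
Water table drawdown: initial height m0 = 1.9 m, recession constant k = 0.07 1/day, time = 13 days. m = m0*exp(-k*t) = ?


m = m0 * exp(-k*t)
m = 1.9 * exp(-0.07 * 13)
m = 1.9 * exp(-0.9100)

0.7648 m


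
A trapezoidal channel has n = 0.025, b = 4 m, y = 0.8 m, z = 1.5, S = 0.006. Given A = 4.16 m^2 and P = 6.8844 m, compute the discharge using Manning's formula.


R = A/P = 4.16/6.8844 = 0.604265
Q = (1/0.025) * 4.16 * 0.604265^(2/3) * 0.006^0.5

9.2126 m^3/s


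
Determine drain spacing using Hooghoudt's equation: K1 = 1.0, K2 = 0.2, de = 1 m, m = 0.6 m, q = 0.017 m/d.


S^2 = 8*K2*de*m/q + 4*K1*m^2/q
S^2 = 8*0.2*1*0.6/0.017 + 4*1.0*0.6^2/0.017
S = sqrt(141.1765)

11.8818 m


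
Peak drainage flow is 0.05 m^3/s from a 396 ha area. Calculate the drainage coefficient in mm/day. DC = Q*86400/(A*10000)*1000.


DC = Q * 86400 / (A * 10000) * 1000
DC = 0.05 * 86400 / (396 * 10000) * 1000
DC = 4320000.0000 / 3960000

1.0909 mm/day


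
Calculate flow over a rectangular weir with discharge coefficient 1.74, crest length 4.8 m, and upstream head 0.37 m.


Q = C * L * H^(3/2) = 1.74 * 4.8 * 0.37^1.5 = 1.74 * 4.8 * 0.225062

1.8797 m^3/s


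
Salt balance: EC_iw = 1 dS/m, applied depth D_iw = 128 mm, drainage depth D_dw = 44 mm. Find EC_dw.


EC_dw = EC_iw * D_iw / D_dw
EC_dw = 1 * 128 / 44
EC_dw = 128 / 44

2.9091 dS/m


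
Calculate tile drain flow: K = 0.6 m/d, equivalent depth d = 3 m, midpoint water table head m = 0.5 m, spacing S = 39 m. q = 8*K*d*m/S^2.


q = 8*K*d*m/S^2
q = 8*0.6*3*0.5/39^2
q = 7.2000 / 1521

0.0047 m/d


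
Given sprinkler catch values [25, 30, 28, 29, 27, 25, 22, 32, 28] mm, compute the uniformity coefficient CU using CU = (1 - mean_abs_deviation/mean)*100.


mean = 27.333333 mm
MAD = 2.296296 mm
CU = (1 - 2.296296/27.333333)*100

91.5989 %


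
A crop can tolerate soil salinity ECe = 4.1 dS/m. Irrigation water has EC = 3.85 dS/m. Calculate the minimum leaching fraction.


LR = ECiw / (5*ECe - ECiw)
LR = 3.85 / (5*4.1 - 3.85)
LR = 3.85 / 16.6500

0.2312


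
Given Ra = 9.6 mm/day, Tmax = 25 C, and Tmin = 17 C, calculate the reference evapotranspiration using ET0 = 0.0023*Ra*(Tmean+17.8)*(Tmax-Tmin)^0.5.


Tmean = (Tmax + Tmin)/2 = (25 + 17)/2 = 21.0
ET0 = 0.0023 * 9.6 * (21.0 + 17.8) * sqrt(25 - 17)
ET0 = 0.0023 * 9.6 * 38.8 * 2.828427

2.4231 mm/day


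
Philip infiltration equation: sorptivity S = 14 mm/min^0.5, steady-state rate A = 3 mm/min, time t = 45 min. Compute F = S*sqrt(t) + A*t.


F = S*sqrt(t) + A*t
F = 14*sqrt(45) + 3*45
F = 14*6.708204 + 135

228.9149 mm


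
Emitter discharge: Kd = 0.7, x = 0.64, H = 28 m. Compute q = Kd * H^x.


q = Kd * H^x = 0.7 * 28^0.64 = 0.7 * 8.436866

5.9058 L/h


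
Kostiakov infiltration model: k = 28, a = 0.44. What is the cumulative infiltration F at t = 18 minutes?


F = k * t^a = 28 * 18^0.44
F = 28 * 3.567138

99.8799 mm


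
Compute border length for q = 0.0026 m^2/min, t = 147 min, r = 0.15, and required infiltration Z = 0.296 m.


L = q*t/((1+r)*Z)
L = 0.0026*147/((1+0.15)*0.296)
L = 0.3822/0.3404

1.1228 m


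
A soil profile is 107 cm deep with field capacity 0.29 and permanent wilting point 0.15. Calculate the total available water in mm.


AWC = (FC - PWP) * d * 10
AWC = (0.29 - 0.15) * 107 * 10
AWC = 0.1400 * 107 * 10

149.8000 mm


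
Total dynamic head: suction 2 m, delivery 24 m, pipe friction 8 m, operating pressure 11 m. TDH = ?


TDH = Hs + Hd + hf + Hp = 2 + 24 + 8 + 11 = 45

45 m


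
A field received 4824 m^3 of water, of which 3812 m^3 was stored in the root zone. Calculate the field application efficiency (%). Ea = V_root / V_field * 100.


Ea = V_root / V_field * 100 = 3812 / 4824 * 100 = 79.0216%

79.0216 %


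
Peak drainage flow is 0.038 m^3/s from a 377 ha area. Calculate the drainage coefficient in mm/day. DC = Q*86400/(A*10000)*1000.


DC = Q * 86400 / (A * 10000) * 1000
DC = 0.038 * 86400 / (377 * 10000) * 1000
DC = 3283200.0000 / 3770000

0.8709 mm/day


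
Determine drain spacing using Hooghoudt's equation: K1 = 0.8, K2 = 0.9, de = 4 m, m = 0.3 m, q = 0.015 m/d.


S^2 = 8*K2*de*m/q + 4*K1*m^2/q
S^2 = 8*0.9*4*0.3/0.015 + 4*0.8*0.3^2/0.015
S = sqrt(595.2000)

24.3967 m


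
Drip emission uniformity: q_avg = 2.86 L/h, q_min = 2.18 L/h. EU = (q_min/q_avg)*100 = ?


EU = (q_min/q_avg)*100 = (2.18/2.86)*100 = 76.2238%

76.2238 %


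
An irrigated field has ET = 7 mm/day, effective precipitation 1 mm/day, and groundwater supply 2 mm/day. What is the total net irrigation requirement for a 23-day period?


Daily deficit = ET - Pe - GW = 7 - 1 - 2 = 4 mm/day
NIR = 4 * 23 = 92 mm

92.0000 mm


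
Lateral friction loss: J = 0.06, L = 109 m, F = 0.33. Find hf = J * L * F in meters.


hf = J * L * F = 0.06 * 109 * 0.33 = 2.1582 m

2.1582 m


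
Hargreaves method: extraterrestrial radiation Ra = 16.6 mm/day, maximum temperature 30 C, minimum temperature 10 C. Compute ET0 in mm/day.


Tmean = (Tmax + Tmin)/2 = (30 + 10)/2 = 20.0
ET0 = 0.0023 * 16.6 * (20.0 + 17.8) * sqrt(30 - 10)
ET0 = 0.0023 * 16.6 * 37.8 * 4.472136

6.4542 mm/day


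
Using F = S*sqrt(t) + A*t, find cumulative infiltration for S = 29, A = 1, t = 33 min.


F = S*sqrt(t) + A*t
F = 29*sqrt(33) + 1*33
F = 29*5.744563 + 33

199.5923 mm


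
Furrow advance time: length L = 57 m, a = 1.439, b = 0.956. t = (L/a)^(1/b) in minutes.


t = (L/a)^(1/b)
t = (57/1.439)^(1/0.956)
t = 39.610841^(1/0.956)

46.9195 min


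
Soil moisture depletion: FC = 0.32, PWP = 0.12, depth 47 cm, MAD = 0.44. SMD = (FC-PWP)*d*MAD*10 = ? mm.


SMD = (FC - PWP) * d * MAD * 10
SMD = (0.32 - 0.12) * 47 * 0.44 * 10
SMD = 0.2000 * 47 * 0.44 * 10

41.3600 mm


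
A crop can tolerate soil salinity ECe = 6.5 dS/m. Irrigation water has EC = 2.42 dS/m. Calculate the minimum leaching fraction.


LR = ECiw / (5*ECe - ECiw)
LR = 2.42 / (5*6.5 - 2.42)
LR = 2.42 / 30.0800

0.0805


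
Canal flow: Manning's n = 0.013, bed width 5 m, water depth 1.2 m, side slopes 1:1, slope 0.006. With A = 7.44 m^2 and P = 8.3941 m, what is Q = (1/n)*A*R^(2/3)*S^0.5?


R = A/P = 7.44/8.3941 = 0.886337
Q = (1/0.013) * 7.44 * 0.886337^(2/3) * 0.006^0.5

40.9045 m^3/s


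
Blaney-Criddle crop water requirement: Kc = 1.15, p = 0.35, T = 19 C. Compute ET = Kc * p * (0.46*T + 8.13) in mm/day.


ET = Kc * p * (0.46*T + 8.13)
ET = 1.15 * 0.35 * (0.46*19 + 8.13)
ET = 1.15 * 0.35 * 16.8700

6.7902 mm/day


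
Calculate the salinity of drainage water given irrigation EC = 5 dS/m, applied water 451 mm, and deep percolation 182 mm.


EC_dw = EC_iw * D_iw / D_dw
EC_dw = 5 * 451 / 182
EC_dw = 2255 / 182

12.3901 dS/m


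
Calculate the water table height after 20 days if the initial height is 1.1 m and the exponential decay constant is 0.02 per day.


m = m0 * exp(-k*t)
m = 1.1 * exp(-0.02 * 20)
m = 1.1 * exp(-0.4000)

0.7374 m


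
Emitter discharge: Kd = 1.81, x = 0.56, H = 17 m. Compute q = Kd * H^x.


q = Kd * H^x = 1.81 * 17^0.56 = 1.81 * 4.887102

8.8457 L/h


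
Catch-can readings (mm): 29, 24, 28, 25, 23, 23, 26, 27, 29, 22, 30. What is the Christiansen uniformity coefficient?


mean = 26.000000 mm
MAD = 2.363636 mm
CU = (1 - 2.363636/26.000000)*100

90.9091 %


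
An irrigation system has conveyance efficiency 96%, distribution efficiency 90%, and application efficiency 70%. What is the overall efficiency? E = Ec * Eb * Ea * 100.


Ec = 0.96, Eb = 0.9, Ea = 0.7
E = 0.96 * 0.9 * 0.7 * 100 = 60.4800%

60.4800 %


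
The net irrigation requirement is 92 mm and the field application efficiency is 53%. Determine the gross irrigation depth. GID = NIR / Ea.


Ea = 53% = 0.53
GID = NIR / Ea = 92 / 0.53 = 173.5849 mm

173.5849 mm


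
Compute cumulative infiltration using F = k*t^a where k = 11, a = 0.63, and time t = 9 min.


F = k * t^a = 11 * 9^0.63
F = 11 * 3.991837

43.9102 mm


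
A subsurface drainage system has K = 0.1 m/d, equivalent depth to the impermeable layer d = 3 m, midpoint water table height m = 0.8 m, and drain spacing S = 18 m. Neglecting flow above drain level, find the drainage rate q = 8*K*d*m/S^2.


q = 8*K*d*m/S^2
q = 8*0.1*3*0.8/18^2
q = 1.9200 / 324

0.0059 m/d


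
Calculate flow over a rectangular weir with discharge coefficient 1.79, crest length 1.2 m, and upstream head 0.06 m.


Q = C * L * H^(3/2) = 1.79 * 1.2 * 0.06^1.5 = 1.79 * 1.2 * 0.014697

0.0316 m^3/s


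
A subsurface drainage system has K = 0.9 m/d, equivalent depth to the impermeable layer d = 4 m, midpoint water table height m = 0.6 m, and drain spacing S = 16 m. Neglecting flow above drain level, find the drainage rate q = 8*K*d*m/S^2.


q = 8*K*d*m/S^2
q = 8*0.9*4*0.6/16^2
q = 17.2800 / 256

0.0675 m/d


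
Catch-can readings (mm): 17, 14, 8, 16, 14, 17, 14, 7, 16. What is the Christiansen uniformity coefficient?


mean = 13.666667 mm
MAD = 2.740741 mm
CU = (1 - 2.740741/13.666667)*100

79.9458 %


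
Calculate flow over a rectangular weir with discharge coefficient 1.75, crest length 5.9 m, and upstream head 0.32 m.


Q = C * L * H^(3/2) = 1.75 * 5.9 * 0.32^1.5 = 1.75 * 5.9 * 0.181019

1.8690 m^3/s


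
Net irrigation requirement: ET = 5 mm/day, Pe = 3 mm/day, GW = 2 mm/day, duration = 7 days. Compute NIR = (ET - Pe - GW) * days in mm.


Daily deficit = ET - Pe - GW = 5 - 3 - 2 = 0 mm/day
NIR = 0 * 7 = 0 mm

0 mm


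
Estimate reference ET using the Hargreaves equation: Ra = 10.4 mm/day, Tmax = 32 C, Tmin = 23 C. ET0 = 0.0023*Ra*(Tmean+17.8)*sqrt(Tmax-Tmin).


Tmean = (Tmax + Tmin)/2 = (32 + 23)/2 = 27.5
ET0 = 0.0023 * 10.4 * (27.5 + 17.8) * sqrt(32 - 23)
ET0 = 0.0023 * 10.4 * 45.3 * 3.000000

3.2507 mm/day


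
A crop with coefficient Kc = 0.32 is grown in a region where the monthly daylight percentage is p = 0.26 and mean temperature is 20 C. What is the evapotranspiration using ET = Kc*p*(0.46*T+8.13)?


ET = Kc * p * (0.46*T + 8.13)
ET = 0.32 * 0.26 * (0.46*20 + 8.13)
ET = 0.32 * 0.26 * 17.3300

1.4419 mm/day


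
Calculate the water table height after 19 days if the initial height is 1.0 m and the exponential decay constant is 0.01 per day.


m = m0 * exp(-k*t)
m = 1.0 * exp(-0.01 * 19)
m = 1.0 * exp(-0.1900)

0.8270 m


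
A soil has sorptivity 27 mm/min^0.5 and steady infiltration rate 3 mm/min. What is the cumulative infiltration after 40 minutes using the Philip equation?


F = S*sqrt(t) + A*t
F = 27*sqrt(40) + 3*40
F = 27*6.324555 + 120

290.7630 mm


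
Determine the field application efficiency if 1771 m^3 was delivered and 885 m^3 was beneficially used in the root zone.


Ea = V_root / V_field * 100 = 885 / 1771 * 100 = 49.9718%

49.9718 %


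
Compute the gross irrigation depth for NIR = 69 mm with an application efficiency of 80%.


Ea = 80% = 0.8
GID = NIR / Ea = 69 / 0.8 = 86.2500 mm

86.2500 mm


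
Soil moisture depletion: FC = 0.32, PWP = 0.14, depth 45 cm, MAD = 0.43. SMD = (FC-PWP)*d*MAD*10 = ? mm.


SMD = (FC - PWP) * d * MAD * 10
SMD = (0.32 - 0.14) * 45 * 0.43 * 10
SMD = 0.1800 * 45 * 0.43 * 10

34.8300 mm


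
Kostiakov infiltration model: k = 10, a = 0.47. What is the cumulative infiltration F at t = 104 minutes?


F = k * t^a = 10 * 104^0.47
F = 10 * 8.871676

88.7168 mm


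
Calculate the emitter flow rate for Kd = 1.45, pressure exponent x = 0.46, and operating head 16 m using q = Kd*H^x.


q = Kd * H^x = 1.45 * 16^0.46 = 1.45 * 3.580100

5.1911 L/h


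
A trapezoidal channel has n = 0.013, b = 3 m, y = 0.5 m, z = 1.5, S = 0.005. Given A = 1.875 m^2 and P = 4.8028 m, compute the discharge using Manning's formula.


R = A/P = 1.875/4.8028 = 0.390397
Q = (1/0.013) * 1.875 * 0.390397^(2/3) * 0.005^0.5

5.4477 m^3/s


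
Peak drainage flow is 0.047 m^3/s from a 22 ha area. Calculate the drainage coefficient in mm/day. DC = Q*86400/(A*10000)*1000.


DC = Q * 86400 / (A * 10000) * 1000
DC = 0.047 * 86400 / (22 * 10000) * 1000
DC = 4060800.0000 / 220000

18.4582 mm/day


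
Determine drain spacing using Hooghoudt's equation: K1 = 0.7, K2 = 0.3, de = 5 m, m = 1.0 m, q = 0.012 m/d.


S^2 = 8*K2*de*m/q + 4*K1*m^2/q
S^2 = 8*0.3*5*1.0/0.012 + 4*0.7*1.0^2/0.012
S = sqrt(1233.3333)

35.1188 m


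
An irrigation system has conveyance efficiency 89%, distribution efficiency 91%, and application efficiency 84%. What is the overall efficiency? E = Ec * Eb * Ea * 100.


Ec = 0.89, Eb = 0.91, Ea = 0.84
E = 0.89 * 0.91 * 0.84 * 100 = 68.0316%

68.0316 %


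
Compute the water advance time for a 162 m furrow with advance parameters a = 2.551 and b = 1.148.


t = (L/a)^(1/b)
t = (162/2.551)^(1/1.148)
t = 63.504508^(1/1.148)

37.1867 min


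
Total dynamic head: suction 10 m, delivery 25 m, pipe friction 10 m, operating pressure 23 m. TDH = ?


TDH = Hs + Hd + hf + Hp = 10 + 25 + 10 + 23 = 68

68 m


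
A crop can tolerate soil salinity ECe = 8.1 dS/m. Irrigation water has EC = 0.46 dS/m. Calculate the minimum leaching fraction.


LR = ECiw / (5*ECe - ECiw)
LR = 0.46 / (5*8.1 - 0.46)
LR = 0.46 / 40.0400

0.0115


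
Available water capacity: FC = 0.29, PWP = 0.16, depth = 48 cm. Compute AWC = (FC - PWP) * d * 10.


AWC = (FC - PWP) * d * 10
AWC = (0.29 - 0.16) * 48 * 10
AWC = 0.1300 * 48 * 10

62.4000 mm


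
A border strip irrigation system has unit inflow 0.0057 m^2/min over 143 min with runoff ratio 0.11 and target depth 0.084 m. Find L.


L = q*t/((1+r)*Z)
L = 0.0057*143/((1+0.11)*0.084)
L = 0.8151/0.09324

8.7420 m


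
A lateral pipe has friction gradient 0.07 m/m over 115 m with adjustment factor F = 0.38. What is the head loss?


hf = J * L * F = 0.07 * 115 * 0.38 = 3.0590 m

3.0590 m


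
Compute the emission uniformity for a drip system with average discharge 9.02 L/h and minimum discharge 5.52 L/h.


EU = (q_min/q_avg)*100 = (5.52/9.02)*100 = 61.1973%

61.1973 %


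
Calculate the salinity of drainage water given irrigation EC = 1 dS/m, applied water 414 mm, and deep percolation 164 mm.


EC_dw = EC_iw * D_iw / D_dw
EC_dw = 1 * 414 / 164
EC_dw = 414 / 164

2.5244 dS/m


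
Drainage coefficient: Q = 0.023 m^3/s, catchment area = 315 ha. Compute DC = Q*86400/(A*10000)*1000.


DC = Q * 86400 / (A * 10000) * 1000
DC = 0.023 * 86400 / (315 * 10000) * 1000
DC = 1987200.0000 / 3150000

0.6309 mm/day


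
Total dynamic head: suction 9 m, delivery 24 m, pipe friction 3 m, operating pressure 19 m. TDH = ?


TDH = Hs + Hd + hf + Hp = 9 + 24 + 3 + 19 = 55

55 m


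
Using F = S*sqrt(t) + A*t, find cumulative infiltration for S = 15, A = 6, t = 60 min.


F = S*sqrt(t) + A*t
F = 15*sqrt(60) + 6*60
F = 15*7.745967 + 360

476.1895 mm


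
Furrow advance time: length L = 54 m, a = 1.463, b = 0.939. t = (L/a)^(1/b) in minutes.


t = (L/a)^(1/b)
t = (54/1.463)^(1/0.939)
t = 36.910458^(1/0.939)

46.6612 min


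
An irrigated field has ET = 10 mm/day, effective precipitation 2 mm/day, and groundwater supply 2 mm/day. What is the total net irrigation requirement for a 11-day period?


Daily deficit = ET - Pe - GW = 10 - 2 - 2 = 6 mm/day
NIR = 6 * 11 = 66 mm

66.0000 mm


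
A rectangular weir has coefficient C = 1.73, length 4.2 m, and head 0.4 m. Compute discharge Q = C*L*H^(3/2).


Q = C * L * H^(3/2) = 1.73 * 4.2 * 0.4^1.5 = 1.73 * 4.2 * 0.252982

1.8382 m^3/s


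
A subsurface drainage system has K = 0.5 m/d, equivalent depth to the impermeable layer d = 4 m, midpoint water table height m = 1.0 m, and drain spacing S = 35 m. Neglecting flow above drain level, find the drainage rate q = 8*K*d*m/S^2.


q = 8*K*d*m/S^2
q = 8*0.5*4*1.0/35^2
q = 16.0000 / 1225

0.0131 m/d


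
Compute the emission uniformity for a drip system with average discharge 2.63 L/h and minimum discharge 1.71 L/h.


EU = (q_min/q_avg)*100 = (1.71/2.63)*100 = 65.0190%

65.0190 %


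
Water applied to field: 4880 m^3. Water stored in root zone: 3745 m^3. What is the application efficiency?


Ea = V_root / V_field * 100 = 3745 / 4880 * 100 = 76.7418%

76.7418 %


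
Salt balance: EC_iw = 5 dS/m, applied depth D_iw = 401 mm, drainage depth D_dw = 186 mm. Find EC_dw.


EC_dw = EC_iw * D_iw / D_dw
EC_dw = 5 * 401 / 186
EC_dw = 2005 / 186

10.7796 dS/m


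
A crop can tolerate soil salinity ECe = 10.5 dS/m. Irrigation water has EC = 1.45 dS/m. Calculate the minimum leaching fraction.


LR = ECiw / (5*ECe - ECiw)
LR = 1.45 / (5*10.5 - 1.45)
LR = 1.45 / 51.0500

0.0284


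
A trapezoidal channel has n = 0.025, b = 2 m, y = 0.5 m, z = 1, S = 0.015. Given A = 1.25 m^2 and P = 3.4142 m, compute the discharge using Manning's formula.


R = A/P = 1.25/3.4142 = 0.366118
Q = (1/0.025) * 1.25 * 0.366118^(2/3) * 0.015^0.5

3.1340 m^3/s


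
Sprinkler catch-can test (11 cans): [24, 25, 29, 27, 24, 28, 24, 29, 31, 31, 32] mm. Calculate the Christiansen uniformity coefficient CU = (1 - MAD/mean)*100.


mean = 27.636364 mm
MAD = 2.578512 mm
CU = (1 - 2.578512/27.636364)*100

90.6699 %


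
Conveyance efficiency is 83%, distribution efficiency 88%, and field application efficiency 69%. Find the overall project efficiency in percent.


Ec = 0.83, Eb = 0.88, Ea = 0.69
E = 0.83 * 0.88 * 0.69 * 100 = 50.3976%

50.3976 %


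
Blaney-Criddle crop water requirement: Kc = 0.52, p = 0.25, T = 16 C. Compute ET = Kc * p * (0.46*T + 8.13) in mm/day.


ET = Kc * p * (0.46*T + 8.13)
ET = 0.52 * 0.25 * (0.46*16 + 8.13)
ET = 0.52 * 0.25 * 15.4900

2.0137 mm/day


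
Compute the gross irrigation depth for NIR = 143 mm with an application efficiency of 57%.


Ea = 57% = 0.57
GID = NIR / Ea = 143 / 0.57 = 250.8772 mm

250.8772 mm


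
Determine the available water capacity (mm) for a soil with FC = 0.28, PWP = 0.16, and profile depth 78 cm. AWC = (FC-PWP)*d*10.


AWC = (FC - PWP) * d * 10
AWC = (0.28 - 0.16) * 78 * 10
AWC = 0.1200 * 78 * 10

93.6000 mm


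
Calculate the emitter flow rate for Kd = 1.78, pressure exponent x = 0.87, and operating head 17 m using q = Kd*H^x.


q = Kd * H^x = 1.78 * 17^0.87 = 1.78 * 11.762254

20.9368 L/h


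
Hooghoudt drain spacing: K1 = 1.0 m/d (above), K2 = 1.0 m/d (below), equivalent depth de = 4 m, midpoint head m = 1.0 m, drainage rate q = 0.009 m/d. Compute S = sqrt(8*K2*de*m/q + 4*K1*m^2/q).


S^2 = 8*K2*de*m/q + 4*K1*m^2/q
S^2 = 8*1.0*4*1.0/0.009 + 4*1.0*1.0^2/0.009
S = sqrt(4000.0000)

63.2456 m


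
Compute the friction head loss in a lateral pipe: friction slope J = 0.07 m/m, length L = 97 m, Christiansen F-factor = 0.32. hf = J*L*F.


hf = J * L * F = 0.07 * 97 * 0.32 = 2.1728 m

2.1728 m


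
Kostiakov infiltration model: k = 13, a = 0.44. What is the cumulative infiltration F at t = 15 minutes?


F = k * t^a = 13 * 15^0.44
F = 13 * 3.292154

42.7980 mm


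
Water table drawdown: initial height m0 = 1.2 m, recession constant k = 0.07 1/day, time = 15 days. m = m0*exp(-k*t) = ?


m = m0 * exp(-k*t)
m = 1.2 * exp(-0.07 * 15)
m = 1.2 * exp(-1.0500)

0.4199 m


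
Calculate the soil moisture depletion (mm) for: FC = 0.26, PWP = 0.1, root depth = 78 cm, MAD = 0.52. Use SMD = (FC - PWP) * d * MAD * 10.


SMD = (FC - PWP) * d * MAD * 10
SMD = (0.26 - 0.1) * 78 * 0.52 * 10
SMD = 0.1600 * 78 * 0.52 * 10

64.8960 mm


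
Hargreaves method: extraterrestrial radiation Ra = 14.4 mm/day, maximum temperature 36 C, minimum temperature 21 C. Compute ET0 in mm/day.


Tmean = (Tmax + Tmin)/2 = (36 + 21)/2 = 28.5
ET0 = 0.0023 * 14.4 * (28.5 + 17.8) * sqrt(36 - 21)
ET0 = 0.0023 * 14.4 * 46.3 * 3.872983

5.9390 mm/day


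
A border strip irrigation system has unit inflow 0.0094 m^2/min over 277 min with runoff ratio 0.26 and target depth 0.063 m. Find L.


L = q*t/((1+r)*Z)
L = 0.0094*277/((1+0.26)*0.063)
L = 2.6038/0.07938

32.8017 m


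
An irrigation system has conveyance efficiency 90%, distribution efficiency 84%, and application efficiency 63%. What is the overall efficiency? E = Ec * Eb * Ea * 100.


Ec = 0.9, Eb = 0.84, Ea = 0.63
E = 0.9 * 0.84 * 0.63 * 100 = 47.6280%

47.6280 %


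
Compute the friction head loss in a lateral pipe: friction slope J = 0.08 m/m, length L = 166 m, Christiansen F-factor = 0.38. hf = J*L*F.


hf = J * L * F = 0.08 * 166 * 0.38 = 5.0464 m

5.0464 m


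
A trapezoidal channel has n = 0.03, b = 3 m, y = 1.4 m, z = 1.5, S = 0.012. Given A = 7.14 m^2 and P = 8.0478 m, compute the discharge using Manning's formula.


R = A/P = 7.14/8.0478 = 0.887199
Q = (1/0.03) * 7.14 * 0.887199^(2/3) * 0.012^0.5

24.0722 m^3/s


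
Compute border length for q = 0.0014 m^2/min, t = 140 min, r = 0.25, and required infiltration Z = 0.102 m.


L = q*t/((1+r)*Z)
L = 0.0014*140/((1+0.25)*0.102)
L = 0.196/0.1275

1.5373 m


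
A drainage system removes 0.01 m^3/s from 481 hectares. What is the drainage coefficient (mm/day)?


DC = Q * 86400 / (A * 10000) * 1000
DC = 0.01 * 86400 / (481 * 10000) * 1000
DC = 864000.0000 / 4810000

0.1796 mm/day


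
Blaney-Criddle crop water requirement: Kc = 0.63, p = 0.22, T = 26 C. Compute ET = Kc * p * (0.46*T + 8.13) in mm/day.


ET = Kc * p * (0.46*T + 8.13)
ET = 0.63 * 0.22 * (0.46*26 + 8.13)
ET = 0.63 * 0.22 * 20.0900

2.7845 mm/day


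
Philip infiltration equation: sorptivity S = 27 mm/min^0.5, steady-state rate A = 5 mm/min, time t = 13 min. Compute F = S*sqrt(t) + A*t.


F = S*sqrt(t) + A*t
F = 27*sqrt(13) + 5*13
F = 27*3.605551 + 65

162.3499 mm


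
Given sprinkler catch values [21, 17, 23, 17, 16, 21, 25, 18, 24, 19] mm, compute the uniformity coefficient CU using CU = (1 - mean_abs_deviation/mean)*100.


mean = 20.100000 mm
MAD = 2.700000 mm
CU = (1 - 2.700000/20.100000)*100

86.5672 %


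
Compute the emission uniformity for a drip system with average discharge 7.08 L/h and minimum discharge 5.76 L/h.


EU = (q_min/q_avg)*100 = (5.76/7.08)*100 = 81.3559%

81.3559 %


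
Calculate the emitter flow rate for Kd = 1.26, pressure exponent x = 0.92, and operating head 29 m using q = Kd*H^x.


q = Kd * H^x = 1.26 * 29^0.92 = 1.26 * 22.151654

27.9111 L/h


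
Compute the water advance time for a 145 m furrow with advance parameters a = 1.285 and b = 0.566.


t = (L/a)^(1/b)
t = (145/1.285)^(1/0.566)
t = 112.840467^(1/0.566)

4229.2468 min


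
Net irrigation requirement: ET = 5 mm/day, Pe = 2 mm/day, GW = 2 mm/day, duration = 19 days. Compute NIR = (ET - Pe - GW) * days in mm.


Daily deficit = ET - Pe - GW = 5 - 2 - 2 = 1 mm/day
NIR = 1 * 19 = 19 mm

19.0000 mm


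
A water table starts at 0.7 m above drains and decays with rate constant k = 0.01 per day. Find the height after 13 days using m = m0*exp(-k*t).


m = m0 * exp(-k*t)
m = 0.7 * exp(-0.01 * 13)
m = 0.7 * exp(-0.1300)

0.6147 m


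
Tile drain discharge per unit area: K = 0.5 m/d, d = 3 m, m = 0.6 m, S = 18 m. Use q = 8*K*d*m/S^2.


q = 8*K*d*m/S^2
q = 8*0.5*3*0.6/18^2
q = 7.2000 / 324

0.0222 m/d


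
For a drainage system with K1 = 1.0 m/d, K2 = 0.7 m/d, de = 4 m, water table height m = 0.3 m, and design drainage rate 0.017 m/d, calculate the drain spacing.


S^2 = 8*K2*de*m/q + 4*K1*m^2/q
S^2 = 8*0.7*4*0.3/0.017 + 4*1.0*0.3^2/0.017
S = sqrt(416.4706)

20.4076 m


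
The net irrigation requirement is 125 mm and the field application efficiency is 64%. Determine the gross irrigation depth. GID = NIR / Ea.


Ea = 64% = 0.64
GID = NIR / Ea = 125 / 0.64 = 195.3125 mm

195.3125 mm


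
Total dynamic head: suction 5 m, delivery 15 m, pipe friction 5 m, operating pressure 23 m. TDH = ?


TDH = Hs + Hd + hf + Hp = 5 + 15 + 5 + 23 = 48

48 m


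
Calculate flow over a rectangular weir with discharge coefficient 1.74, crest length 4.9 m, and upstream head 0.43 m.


Q = C * L * H^(3/2) = 1.74 * 4.9 * 0.43^1.5 = 1.74 * 4.9 * 0.281970

2.4041 m^3/s


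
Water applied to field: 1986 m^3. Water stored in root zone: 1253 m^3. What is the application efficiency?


Ea = V_root / V_field * 100 = 1253 / 1986 * 100 = 63.0916%

63.0916 %


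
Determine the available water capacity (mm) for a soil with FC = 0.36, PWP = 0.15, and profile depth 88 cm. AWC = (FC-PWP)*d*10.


AWC = (FC - PWP) * d * 10
AWC = (0.36 - 0.15) * 88 * 10
AWC = 0.2100 * 88 * 10

184.8000 mm


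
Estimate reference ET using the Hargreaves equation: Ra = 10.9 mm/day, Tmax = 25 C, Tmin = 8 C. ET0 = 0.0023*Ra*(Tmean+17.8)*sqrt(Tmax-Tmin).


Tmean = (Tmax + Tmin)/2 = (25 + 8)/2 = 16.5
ET0 = 0.0023 * 10.9 * (16.5 + 17.8) * sqrt(25 - 8)
ET0 = 0.0023 * 10.9 * 34.3 * 4.123106

3.5455 mm/day


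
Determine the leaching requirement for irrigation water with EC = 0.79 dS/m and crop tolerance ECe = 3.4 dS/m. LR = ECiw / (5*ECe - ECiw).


LR = ECiw / (5*ECe - ECiw)
LR = 0.79 / (5*3.4 - 0.79)
LR = 0.79 / 16.2100

0.0487


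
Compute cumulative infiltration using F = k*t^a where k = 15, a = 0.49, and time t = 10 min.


F = k * t^a = 15 * 10^0.49
F = 15 * 3.090295

46.3544 mm


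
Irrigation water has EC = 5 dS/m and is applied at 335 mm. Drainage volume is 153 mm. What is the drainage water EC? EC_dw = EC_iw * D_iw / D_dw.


EC_dw = EC_iw * D_iw / D_dw
EC_dw = 5 * 335 / 153
EC_dw = 1675 / 153

10.9477 dS/m


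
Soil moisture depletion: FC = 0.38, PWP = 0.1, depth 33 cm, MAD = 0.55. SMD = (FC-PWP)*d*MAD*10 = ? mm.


SMD = (FC - PWP) * d * MAD * 10
SMD = (0.38 - 0.1) * 33 * 0.55 * 10
SMD = 0.2800 * 33 * 0.55 * 10

50.8200 mm


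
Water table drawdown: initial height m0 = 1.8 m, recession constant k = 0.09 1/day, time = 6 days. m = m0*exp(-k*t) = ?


m = m0 * exp(-k*t)
m = 1.8 * exp(-0.09 * 6)
m = 1.8 * exp(-0.5400)

1.0489 m


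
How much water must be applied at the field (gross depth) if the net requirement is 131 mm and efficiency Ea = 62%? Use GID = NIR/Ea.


Ea = 62% = 0.62
GID = NIR / Ea = 131 / 0.62 = 211.2903 mm

211.2903 mm


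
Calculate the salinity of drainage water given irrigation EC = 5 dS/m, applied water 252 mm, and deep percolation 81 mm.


EC_dw = EC_iw * D_iw / D_dw
EC_dw = 5 * 252 / 81
EC_dw = 1260 / 81

15.5556 dS/m


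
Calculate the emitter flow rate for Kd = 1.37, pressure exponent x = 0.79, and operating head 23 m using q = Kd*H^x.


q = Kd * H^x = 1.37 * 23^0.79 = 1.37 * 11.905976

16.3112 L/h


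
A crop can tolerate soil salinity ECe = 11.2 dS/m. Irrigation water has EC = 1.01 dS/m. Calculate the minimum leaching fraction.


LR = ECiw / (5*ECe - ECiw)
LR = 1.01 / (5*11.2 - 1.01)
LR = 1.01 / 54.9900

0.0184


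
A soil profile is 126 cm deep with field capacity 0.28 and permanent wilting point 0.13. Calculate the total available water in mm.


AWC = (FC - PWP) * d * 10
AWC = (0.28 - 0.13) * 126 * 10
AWC = 0.1500 * 126 * 10

189.0000 mm


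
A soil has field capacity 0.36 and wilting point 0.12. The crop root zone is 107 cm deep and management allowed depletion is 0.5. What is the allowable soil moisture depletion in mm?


SMD = (FC - PWP) * d * MAD * 10
SMD = (0.36 - 0.12) * 107 * 0.5 * 10
SMD = 0.2400 * 107 * 0.5 * 10

128.4000 mm


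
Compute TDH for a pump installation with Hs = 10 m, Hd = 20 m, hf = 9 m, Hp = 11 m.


TDH = Hs + Hd + hf + Hp = 10 + 20 + 9 + 11 = 50

50 m


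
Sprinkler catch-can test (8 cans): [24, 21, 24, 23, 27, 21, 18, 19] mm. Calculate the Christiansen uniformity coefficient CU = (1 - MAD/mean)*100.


mean = 22.125000 mm
MAD = 2.375000 mm
CU = (1 - 2.375000/22.125000)*100

89.2655 %


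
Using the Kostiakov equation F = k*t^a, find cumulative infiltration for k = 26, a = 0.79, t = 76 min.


F = k * t^a = 26 * 76^0.79
F = 26 * 30.608549

795.8223 mm


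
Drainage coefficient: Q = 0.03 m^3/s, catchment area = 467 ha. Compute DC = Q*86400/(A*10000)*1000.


DC = Q * 86400 / (A * 10000) * 1000
DC = 0.03 * 86400 / (467 * 10000) * 1000
DC = 2592000.0000 / 4670000

0.5550 mm/day


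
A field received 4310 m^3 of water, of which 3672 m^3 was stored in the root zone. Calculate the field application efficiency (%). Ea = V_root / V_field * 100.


Ea = V_root / V_field * 100 = 3672 / 4310 * 100 = 85.1972%

85.1972 %


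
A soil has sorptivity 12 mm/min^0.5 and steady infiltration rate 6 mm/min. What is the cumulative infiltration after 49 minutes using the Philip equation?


F = S*sqrt(t) + A*t
F = 12*sqrt(49) + 6*49
F = 12*7.000000 + 294

378.0000 mm


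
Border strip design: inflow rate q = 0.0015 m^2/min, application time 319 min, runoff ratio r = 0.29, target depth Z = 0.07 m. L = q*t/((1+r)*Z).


L = q*t/((1+r)*Z)
L = 0.0015*319/((1+0.29)*0.07)
L = 0.4785/0.0903

5.2990 m


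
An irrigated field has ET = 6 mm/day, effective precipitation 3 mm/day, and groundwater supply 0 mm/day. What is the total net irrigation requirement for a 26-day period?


Daily deficit = ET - Pe - GW = 6 - 3 - 0 = 3 mm/day
NIR = 3 * 26 = 78 mm

78.0000 mm


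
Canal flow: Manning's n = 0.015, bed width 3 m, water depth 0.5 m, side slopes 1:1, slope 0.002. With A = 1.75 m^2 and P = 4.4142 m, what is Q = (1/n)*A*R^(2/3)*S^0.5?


R = A/P = 1.75/4.4142 = 0.396448
Q = (1/0.015) * 1.75 * 0.396448^(2/3) * 0.002^0.5

2.8157 m^3/s


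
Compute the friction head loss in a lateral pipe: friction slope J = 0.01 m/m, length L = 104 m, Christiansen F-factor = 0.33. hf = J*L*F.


hf = J * L * F = 0.01 * 104 * 0.33 = 0.3432 m

0.3432 m


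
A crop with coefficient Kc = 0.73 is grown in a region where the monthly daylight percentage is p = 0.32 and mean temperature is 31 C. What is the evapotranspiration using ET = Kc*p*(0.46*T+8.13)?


ET = Kc * p * (0.46*T + 8.13)
ET = 0.73 * 0.32 * (0.46*31 + 8.13)
ET = 0.73 * 0.32 * 22.3900

5.2303 mm/day


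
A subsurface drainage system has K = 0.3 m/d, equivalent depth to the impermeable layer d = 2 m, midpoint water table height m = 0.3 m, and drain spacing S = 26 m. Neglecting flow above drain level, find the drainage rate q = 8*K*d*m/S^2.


q = 8*K*d*m/S^2
q = 8*0.3*2*0.3/26^2
q = 1.4400 / 676

0.0021 m/d


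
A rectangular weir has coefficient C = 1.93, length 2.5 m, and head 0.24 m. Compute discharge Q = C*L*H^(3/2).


Q = C * L * H^(3/2) = 1.93 * 2.5 * 0.24^1.5 = 1.93 * 2.5 * 0.117576

0.5673 m^3/s


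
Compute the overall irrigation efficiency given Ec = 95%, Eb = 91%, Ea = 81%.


Ec = 0.95, Eb = 0.91, Ea = 0.81
E = 0.95 * 0.91 * 0.81 * 100 = 70.0245%

70.0245 %


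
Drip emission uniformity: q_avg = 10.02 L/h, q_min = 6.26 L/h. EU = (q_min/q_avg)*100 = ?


EU = (q_min/q_avg)*100 = (6.26/10.02)*100 = 62.4750%

62.4750 %


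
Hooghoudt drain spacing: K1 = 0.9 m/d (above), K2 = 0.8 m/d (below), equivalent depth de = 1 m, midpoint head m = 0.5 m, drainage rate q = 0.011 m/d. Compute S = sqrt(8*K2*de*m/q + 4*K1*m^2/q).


S^2 = 8*K2*de*m/q + 4*K1*m^2/q
S^2 = 8*0.8*1*0.5/0.011 + 4*0.9*0.5^2/0.011
S = sqrt(372.7273)

19.3061 m


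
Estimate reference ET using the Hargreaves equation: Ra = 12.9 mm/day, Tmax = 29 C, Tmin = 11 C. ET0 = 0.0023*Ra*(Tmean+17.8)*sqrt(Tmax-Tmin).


Tmean = (Tmax + Tmin)/2 = (29 + 11)/2 = 20.0
ET0 = 0.0023 * 12.9 * (20.0 + 17.8) * sqrt(29 - 11)
ET0 = 0.0023 * 12.9 * 37.8 * 4.242641

4.7582 mm/day


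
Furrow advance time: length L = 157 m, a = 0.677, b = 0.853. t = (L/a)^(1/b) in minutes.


t = (L/a)^(1/b)
t = (157/0.677)^(1/0.853)
t = 231.905465^(1/0.853)

592.8325 min


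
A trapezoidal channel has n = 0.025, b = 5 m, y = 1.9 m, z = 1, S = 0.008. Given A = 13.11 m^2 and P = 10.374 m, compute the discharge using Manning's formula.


R = A/P = 13.11/10.374 = 1.263736
Q = (1/0.025) * 13.11 * 1.263736^(2/3) * 0.008^0.5

54.8250 m^3/s


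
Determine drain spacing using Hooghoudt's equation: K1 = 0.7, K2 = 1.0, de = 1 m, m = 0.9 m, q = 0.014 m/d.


S^2 = 8*K2*de*m/q + 4*K1*m^2/q
S^2 = 8*1.0*1*0.9/0.014 + 4*0.7*0.9^2/0.014
S = sqrt(676.2857)

26.0055 m


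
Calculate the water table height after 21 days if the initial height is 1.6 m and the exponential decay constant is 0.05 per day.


m = m0 * exp(-k*t)
m = 1.6 * exp(-0.05 * 21)
m = 1.6 * exp(-1.0500)

0.5599 m


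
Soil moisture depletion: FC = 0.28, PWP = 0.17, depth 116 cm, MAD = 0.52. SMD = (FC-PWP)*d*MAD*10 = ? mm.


SMD = (FC - PWP) * d * MAD * 10
SMD = (0.28 - 0.17) * 116 * 0.52 * 10
SMD = 0.1100 * 116 * 0.52 * 10

66.3520 mm


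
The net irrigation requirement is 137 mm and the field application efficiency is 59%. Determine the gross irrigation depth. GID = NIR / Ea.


Ea = 59% = 0.59
GID = NIR / Ea = 137 / 0.59 = 232.2034 mm

232.2034 mm


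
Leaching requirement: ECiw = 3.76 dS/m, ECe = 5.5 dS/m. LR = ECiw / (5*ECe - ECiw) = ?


LR = ECiw / (5*ECe - ECiw)
LR = 3.76 / (5*5.5 - 3.76)
LR = 3.76 / 23.7400

0.1584


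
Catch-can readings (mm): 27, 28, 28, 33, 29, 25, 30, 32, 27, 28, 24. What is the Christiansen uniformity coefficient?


mean = 28.272727 mm
MAD = 1.983471 mm
CU = (1 - 1.983471/28.272727)*100

92.9845 %


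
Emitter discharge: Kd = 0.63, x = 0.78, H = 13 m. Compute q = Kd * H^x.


q = Kd * H^x = 0.63 * 13^0.78 = 0.63 * 7.393938

4.6582 L/h


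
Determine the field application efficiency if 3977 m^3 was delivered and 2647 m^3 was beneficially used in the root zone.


Ea = V_root / V_field * 100 = 2647 / 3977 * 100 = 66.5577%

66.5577 %


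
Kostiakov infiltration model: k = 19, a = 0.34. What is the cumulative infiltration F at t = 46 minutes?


F = k * t^a = 19 * 46^0.34
F = 19 * 3.675680

69.8379 mm


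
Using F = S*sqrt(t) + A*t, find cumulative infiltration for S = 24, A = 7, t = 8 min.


F = S*sqrt(t) + A*t
F = 24*sqrt(8) + 7*8
F = 24*2.828427 + 56

123.8822 mm


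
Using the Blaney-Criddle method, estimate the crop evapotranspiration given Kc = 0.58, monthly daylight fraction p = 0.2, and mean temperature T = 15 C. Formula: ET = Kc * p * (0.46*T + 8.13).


ET = Kc * p * (0.46*T + 8.13)
ET = 0.58 * 0.2 * (0.46*15 + 8.13)
ET = 0.58 * 0.2 * 15.0300

1.7435 mm/day


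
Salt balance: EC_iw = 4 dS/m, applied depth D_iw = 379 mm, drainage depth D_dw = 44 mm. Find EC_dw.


EC_dw = EC_iw * D_iw / D_dw
EC_dw = 4 * 379 / 44
EC_dw = 1516 / 44

34.4545 dS/m


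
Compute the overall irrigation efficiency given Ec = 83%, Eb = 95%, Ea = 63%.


Ec = 0.83, Eb = 0.95, Ea = 0.63
E = 0.83 * 0.95 * 0.63 * 100 = 49.6755%

49.6755 %


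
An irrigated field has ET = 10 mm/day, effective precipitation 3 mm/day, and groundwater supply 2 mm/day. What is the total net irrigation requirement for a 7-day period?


Daily deficit = ET - Pe - GW = 10 - 3 - 2 = 5 mm/day
NIR = 5 * 7 = 35 mm

35.0000 mm


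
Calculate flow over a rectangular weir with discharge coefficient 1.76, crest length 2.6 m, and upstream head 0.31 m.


Q = C * L * H^(3/2) = 1.76 * 2.6 * 0.31^1.5 = 1.76 * 2.6 * 0.172601

0.7898 m^3/s


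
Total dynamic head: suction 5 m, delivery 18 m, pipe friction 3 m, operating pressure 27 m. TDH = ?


TDH = Hs + Hd + hf + Hp = 5 + 18 + 3 + 27 = 53

53 m


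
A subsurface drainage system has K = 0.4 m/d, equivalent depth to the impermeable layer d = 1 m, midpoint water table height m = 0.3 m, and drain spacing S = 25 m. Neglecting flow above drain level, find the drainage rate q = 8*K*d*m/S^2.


q = 8*K*d*m/S^2
q = 8*0.4*1*0.3/25^2
q = 0.9600 / 625

0.0015 m/d


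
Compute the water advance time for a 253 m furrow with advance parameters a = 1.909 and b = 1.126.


t = (L/a)^(1/b)
t = (253/1.909)^(1/1.126)
t = 132.530120^(1/1.126)

76.7055 min


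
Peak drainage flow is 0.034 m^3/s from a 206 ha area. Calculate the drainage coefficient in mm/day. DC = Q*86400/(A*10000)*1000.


DC = Q * 86400 / (A * 10000) * 1000
DC = 0.034 * 86400 / (206 * 10000) * 1000
DC = 2937600.0000 / 2060000

1.4260 mm/day
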